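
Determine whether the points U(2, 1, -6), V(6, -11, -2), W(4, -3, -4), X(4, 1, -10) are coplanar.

A normal to the plane through U, V, W is n = UV × UW = (-8, 0, 8).
The plane has equation n·P = -64. For X: n·X = -112.
-112 ≠ -64, so X is off the plane.

No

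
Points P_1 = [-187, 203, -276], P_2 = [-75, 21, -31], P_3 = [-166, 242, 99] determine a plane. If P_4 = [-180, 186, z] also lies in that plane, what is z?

A normal to the plane is n = P_1P_2 × P_1P_3 = (-77805, -36855, 8190).
P_4 lies in the plane iff n · P_1P_4 = 0.
This gives (8190)z + (2342340) = 0, so z = -286.

-286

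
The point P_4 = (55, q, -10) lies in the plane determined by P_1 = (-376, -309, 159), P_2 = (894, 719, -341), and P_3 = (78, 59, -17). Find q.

Coplanarity requires P_1P_2 · (P_1P_3 × P_1P_4) = 0.
P_1P_2 = (1270, 1028, -500), P_1P_3 = (454, 368, -176); the triple product is linear in q with coefficient -3480 and constant term 139200.
Setting it to zero: q = 40.

40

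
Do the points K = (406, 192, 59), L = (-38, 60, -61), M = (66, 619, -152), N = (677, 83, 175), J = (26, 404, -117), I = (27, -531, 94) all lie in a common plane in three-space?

No

The plane through K, L, M has normal n = KL × KM = (79092, -52884, -234468) and equation n·P = 8124012.
Checking the remaining points: n·N = 8124012, n·J = 8124012, n·I = 8176896.
Since n·I = 8176896 ≠ 8124012, I is off the plane and the points are not all coplanar.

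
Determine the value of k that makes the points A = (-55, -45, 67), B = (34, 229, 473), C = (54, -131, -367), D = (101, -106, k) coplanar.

-417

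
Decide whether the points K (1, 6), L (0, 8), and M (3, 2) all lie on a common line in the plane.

Yes

KL = (-1, 2), KM = (2, -4).
Checking proportionality: KM = -2·KL, so the vectors are parallel and the points are collinear.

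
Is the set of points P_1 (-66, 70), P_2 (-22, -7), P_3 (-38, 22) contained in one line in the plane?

No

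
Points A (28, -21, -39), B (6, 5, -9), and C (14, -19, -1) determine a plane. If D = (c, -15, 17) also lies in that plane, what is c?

The plane through A, B, C has equation 928x + 416y + 320z = 4768.
Substituting D: (928)c + (-800) = 4768, so c = 6.

6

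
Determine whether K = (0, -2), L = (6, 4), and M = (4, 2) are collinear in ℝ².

KL = (6, 6), KM = (4, 4).
det[KL; KM] = (6)(4) − (6)(4) = 0.
The determinant is zero, so the points are collinear.

Yes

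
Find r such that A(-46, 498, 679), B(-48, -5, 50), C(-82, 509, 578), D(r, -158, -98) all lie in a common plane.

-35

Normal to plane ABC: n = (57722, 22442, -18130); plane equation n·P = -3789366.
Requiring n·D = -3789366: (57722)r + (-1769096) = -3789366.
So r = -35.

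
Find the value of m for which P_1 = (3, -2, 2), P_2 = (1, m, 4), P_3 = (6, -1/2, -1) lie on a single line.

Collinearity requires P_1P_2 × P_1P_3 = 0; each component is linear in m.
The x-component gives (-3)m + (-9) = 0, so m = -3.
The remaining components then also vanish.

-3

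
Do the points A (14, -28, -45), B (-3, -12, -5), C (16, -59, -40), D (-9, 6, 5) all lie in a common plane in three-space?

The four points are coplanar iff the 3×3 determinant with rows AB, AC, AD is zero.
Rows: (-17, 16, 40), (2, -31, 5), (-23, 34, 50).
Expanding along the first row: (-17)(-1720) − (16)(215) + (40)(-645) = 0.
Zero determinant ⇒ coplanar.

Yes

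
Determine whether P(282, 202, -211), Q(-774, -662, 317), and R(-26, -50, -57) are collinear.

PQ = (-1056, -864, 528), PR = (-308, -252, 154).
Each component of PR is 7/24 times the corresponding component of PQ, so PR = 7/24·PQ and the points are collinear.

Yes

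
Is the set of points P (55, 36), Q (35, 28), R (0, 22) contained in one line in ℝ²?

No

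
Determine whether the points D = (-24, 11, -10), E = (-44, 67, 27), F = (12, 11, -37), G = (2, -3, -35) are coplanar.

Yes

With D as base: DE = (-20, 56, 37), DF = (36, 0, -27), DG = (26, -14, -25).
DF × DG = (-378, 198, -504).
DE · (DF × DG) = 0.
The scalar triple product vanishes, so the four points are coplanar.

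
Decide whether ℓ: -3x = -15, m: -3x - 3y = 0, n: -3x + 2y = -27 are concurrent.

Intersecting ℓ and m: solving the 2×2 system gives (x, y) = (5, -5).
Substitute into n: (-3)(5) + (2)(-5) = -25.
But n requires -27 ≠ -25, so the three lines have no common point.

No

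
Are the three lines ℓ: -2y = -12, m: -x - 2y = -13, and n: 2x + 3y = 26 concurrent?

No

Intersecting ℓ and m: solving the 2×2 system gives (x, y) = (1, 6).
Substitute into n: (2)(1) + (3)(6) = 20.
But n requires 26 ≠ 20, so the three lines have no common point.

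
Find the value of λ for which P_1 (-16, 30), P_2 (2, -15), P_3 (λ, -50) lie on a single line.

16

The three points are collinear iff det[P_1P_2; P_1P_3] = 0.
This determinant is linear in λ: (45)λ + (-720) = 0, so λ = 16.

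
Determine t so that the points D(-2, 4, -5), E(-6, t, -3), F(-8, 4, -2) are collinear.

Collinearity requires DE × DF = 0; each component is linear in t.
The x-component gives (3)t + (-12) = 0, so t = 4.
The remaining components then also vanish.

4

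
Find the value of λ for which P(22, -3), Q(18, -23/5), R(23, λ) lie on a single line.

-13/5

Collinearity: (R − P) must be parallel to (Q − P) = (-4, -8/5).
Cross-multiplying the components: (λ − (-3))·(-4) = (1)·(-8/5).
Solving gives λ = -13/5.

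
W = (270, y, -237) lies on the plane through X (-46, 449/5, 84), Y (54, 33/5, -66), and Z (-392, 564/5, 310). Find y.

A normal to the plane is n = XY × XZ = (-76766/5, 29300, -132436/5).
W lies in the plane iff n · XW = 0.
This gives (29300)y + (1019640) = 0, so y = -174/5.

-174/5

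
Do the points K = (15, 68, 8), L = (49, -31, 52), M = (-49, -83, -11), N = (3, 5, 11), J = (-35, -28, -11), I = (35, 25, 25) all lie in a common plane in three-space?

No

The plane through K, L, M has normal n = KL × KM = (8525, -2170, -11470) and equation n·P = -111445.
Checking the remaining points: n·N = -111445, n·J = -111445, n·I = -42625.
Since n·I = -42625 ≠ -111445, I is off the plane and the points are not all coplanar.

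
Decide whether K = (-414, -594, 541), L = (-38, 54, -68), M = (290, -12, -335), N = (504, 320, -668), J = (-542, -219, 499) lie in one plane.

The plane through K, L, M has normal n = KL × KM = (-213210, -99360, -237360) and equation n·P = 18877020.
Checking the remaining points: n·N = 19303440, n·J = 18877020.
Since n·N = 19303440 ≠ 18877020, N is off the plane and the points are not all coplanar.

No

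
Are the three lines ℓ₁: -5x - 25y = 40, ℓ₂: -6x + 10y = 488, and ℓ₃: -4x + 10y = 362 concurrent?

Intersecting ℓ₁ and ℓ₂: solving the 2×2 system gives (x, y) = (-63, 11).
Substitute into ℓ₃: (-4)(-63) + (10)(11) = 362.
This equals 362, so (-63, 11) lies on all three lines and they are concurrent.

Yes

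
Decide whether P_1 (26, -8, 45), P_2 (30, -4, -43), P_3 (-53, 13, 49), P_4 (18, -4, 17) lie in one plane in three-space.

No

The four points are coplanar iff the 3×3 determinant with rows P_1P_2, P_1P_3, P_1P_4 is zero.
Rows: (4, 4, -88), (-79, 21, 4), (-8, 4, -28).
Expanding along the first row: (4)(-604) − (4)(2244) + (-88)(-148) = 1632.
Nonzero ⇒ not coplanar.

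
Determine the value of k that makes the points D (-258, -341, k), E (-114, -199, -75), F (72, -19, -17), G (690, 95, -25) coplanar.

-121

The points are coplanar iff DE · (DF × DG) = 0.
Expanding, this is linear in k: (90036)k + (10894356) = 0.
So k = -121.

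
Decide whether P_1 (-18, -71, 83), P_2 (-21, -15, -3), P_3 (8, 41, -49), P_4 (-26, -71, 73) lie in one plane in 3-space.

Yes

With P_1 as base: P_1P_2 = (-3, 56, -86), P_1P_3 = (26, 112, -132), P_1P_4 = (-8, 0, -10).
P_1P_3 × P_1P_4 = (-1120, 1316, 896).
P_1P_2 · (P_1P_3 × P_1P_4) = 0.
The scalar triple product vanishes, so the four points are coplanar.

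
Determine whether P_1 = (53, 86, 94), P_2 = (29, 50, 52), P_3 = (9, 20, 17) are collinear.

Yes

P_1P_2 = (-24, -36, -42), P_1P_3 = (-44, -66, -77).
Each component of P_1P_3 is 11/6 times the corresponding component of P_1P_2, so P_1P_3 = 11/6·P_1P_2 and the points are collinear.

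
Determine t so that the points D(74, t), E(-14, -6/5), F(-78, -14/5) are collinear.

1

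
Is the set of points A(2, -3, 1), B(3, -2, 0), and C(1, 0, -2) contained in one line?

No

AB = (1, 1, -1), AC = (-1, 3, -3).
AB × AC = (0, 4, 4).
The cross product is nonzero, so the points do not lie on one line.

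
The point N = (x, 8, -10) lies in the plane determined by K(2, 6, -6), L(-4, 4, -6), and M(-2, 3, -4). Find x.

-2

A normal to the plane is n = KL × KM = (-4, 12, 10).
N lies in the plane iff n · KN = 0.
This gives (-4)x + (-8) = 0, so x = -2.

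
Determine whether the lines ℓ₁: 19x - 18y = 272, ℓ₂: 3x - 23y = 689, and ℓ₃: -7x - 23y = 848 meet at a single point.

No

Lines aᵢx + bᵢy = cᵢ with pairwise distinct directions are concurrent exactly when det[aᵢ bᵢ cᵢ] = 0.
Here the determinant is 563.
Nonzero, so no common point exists.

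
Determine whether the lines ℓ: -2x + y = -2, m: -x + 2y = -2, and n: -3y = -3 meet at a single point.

Lines aᵢx + bᵢy = cᵢ with pairwise distinct directions are concurrent exactly when det[aᵢ bᵢ cᵢ] = 0.
Here the determinant is 15.
Nonzero, so no common point exists.

No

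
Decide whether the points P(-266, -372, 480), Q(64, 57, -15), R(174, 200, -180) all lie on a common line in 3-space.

Yes

PQ = (330, 429, -495), PR = (440, 572, -660).
Each component of PR is 4/3 times the corresponding component of PQ, so PR = 4/3·PQ and the points are collinear.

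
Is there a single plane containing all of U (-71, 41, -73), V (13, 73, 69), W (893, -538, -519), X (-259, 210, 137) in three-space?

The four points are coplanar iff the 3×3 determinant with rows UV, UW, UX is zero.
Rows: (84, 32, 142), (964, -579, -446), (-188, 169, 210).
Expanding along the first row: (84)(-46216) − (32)(118592) + (142)(54064) = 0.
Zero determinant ⇒ coplanar.

Yes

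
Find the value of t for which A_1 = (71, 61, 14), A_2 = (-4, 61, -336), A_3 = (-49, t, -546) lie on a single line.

Collinearity requires A_1A_2 × A_1A_3 = 0; each component is linear in t.
The x-component gives (350)t + (-21350) = 0, so t = 61.
The remaining components then also vanish.

61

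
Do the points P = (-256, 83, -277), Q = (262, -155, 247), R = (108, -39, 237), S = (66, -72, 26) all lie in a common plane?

Yes

With P as base: PQ = (518, -238, 524), PR = (364, -122, 514), PS = (322, -155, 303).
PR × PS = (42704, 55216, -17136).
PQ · (PR × PS) = 0.
The scalar triple product vanishes, so the four points are coplanar.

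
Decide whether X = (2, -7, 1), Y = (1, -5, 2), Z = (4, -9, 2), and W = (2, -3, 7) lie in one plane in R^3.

Yes

A normal to the plane through X, Y, Z is n = XY × XZ = (4, 3, -2).
The plane has equation n·P = -15. For W: n·W = -15.
Equal, so W lies in the plane and all four are coplanar.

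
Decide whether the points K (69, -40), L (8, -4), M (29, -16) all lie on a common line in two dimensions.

No

KL = (-61, 36), KM = (-40, 24).
det[KL; KM] = (-61)(24) − (36)(-40) = -24.
The determinant is nonzero, so they are not collinear.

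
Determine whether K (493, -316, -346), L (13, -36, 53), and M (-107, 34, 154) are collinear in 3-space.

No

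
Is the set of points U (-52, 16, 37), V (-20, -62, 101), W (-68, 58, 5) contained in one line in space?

No

UV = (32, -78, 64), UW = (-16, 42, -32).
Comparing components 2 and 3: (-78)(-32) − (64)(42) = -192 ≠ 0, so UV and UW are not parallel and the points are not collinear.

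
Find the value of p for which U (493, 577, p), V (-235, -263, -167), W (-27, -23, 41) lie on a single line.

561

Collinearity requires UV × UW = 0; each component is linear in p.
The x-component gives (240)p + (-134640) = 0, so p = 561.
The remaining components then also vanish.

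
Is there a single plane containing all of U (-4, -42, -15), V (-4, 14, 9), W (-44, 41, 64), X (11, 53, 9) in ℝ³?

No

The four points are coplanar iff the 3×3 determinant with rows UV, UW, UX is zero.
Rows: (0, 56, 24), (-40, 83, 79), (15, 95, 24).
Expanding along the first row: (0)(-5513) − (56)(-2145) + (24)(-5045) = -960.
Nonzero ⇒ not coplanar.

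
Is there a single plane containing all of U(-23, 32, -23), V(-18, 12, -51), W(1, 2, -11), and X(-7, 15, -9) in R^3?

A normal to the plane through U, V, W is n = UV × UW = (-1080, -732, 330).
The plane has equation n·P = -6174. For X: n·X = -6390.
-6390 ≠ -6174, so X is off the plane.

No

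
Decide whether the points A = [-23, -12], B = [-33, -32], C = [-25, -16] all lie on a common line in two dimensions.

Yes

AB = (-10, -20), AC = (-2, -4).
Checking proportionality: AC = 1/5·AB, so the vectors are parallel and the points are collinear.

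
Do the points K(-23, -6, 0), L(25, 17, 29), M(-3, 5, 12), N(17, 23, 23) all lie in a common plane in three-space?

No

A normal to the plane through K, L, M is n = KL × KM = (-43, 4, 68).
The plane has equation n·P = 965. For N: n·N = 925.
925 ≠ 965, so N is off the plane.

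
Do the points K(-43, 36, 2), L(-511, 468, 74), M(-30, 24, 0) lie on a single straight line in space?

Yes

KL = (-468, 432, 72), KM = (13, -12, -2).
Each component of KM is -1/36 times the corresponding component of KL, so KM = -1/36·KL and the points are collinear.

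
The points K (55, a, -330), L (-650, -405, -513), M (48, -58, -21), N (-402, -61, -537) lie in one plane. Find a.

294

The points are coplanar iff KL · (KM × KN) = 0.
Expanding, this is linear in a: (-138768)a + (40797792) = 0.
So a = 294.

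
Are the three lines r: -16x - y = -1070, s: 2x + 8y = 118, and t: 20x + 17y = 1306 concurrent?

Yes

The three lines meet at one point iff the augmented coefficient matrix [aᵢ bᵢ cᵢ] has rank < 3, i.e. its determinant vanishes.
Here the determinant is 0.
It vanishes, so the lines are concurrent at (67, -2).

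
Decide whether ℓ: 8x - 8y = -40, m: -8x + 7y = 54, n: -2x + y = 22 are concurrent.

No

Intersecting ℓ and m: solving the 2×2 system gives (x, y) = (-19, -14).
Substitute into n: (-2)(-19) + (1)(-14) = 24.
But n requires 22 ≠ 24, so the three lines have no common point.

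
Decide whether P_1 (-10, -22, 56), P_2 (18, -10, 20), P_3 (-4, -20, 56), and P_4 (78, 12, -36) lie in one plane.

A normal to the plane through P_1, P_2, P_3 is n = P_1P_2 × P_1P_3 = (72, -216, -16).
The plane has equation n·P = 3136. For P_4: n·P_4 = 3600.
3600 ≠ 3136, so P_4 is off the plane.

No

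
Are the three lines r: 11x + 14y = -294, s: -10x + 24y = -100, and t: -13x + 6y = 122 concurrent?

Yes

Intersecting r and s: solving the 2×2 system gives (x, y) = (-14, -10).
Substitute into t: (-13)(-14) + (6)(-10) = 122.
This equals 122, so (-14, -10) lies on all three lines and they are concurrent.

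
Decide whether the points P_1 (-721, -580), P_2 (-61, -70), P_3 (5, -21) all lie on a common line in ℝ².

P_1P_2 = (660, 510), P_1P_3 = (726, 559).
det[P_1P_2; P_1P_3] = (660)(559) − (510)(726) = -1320.
The determinant is nonzero, so they are not collinear.

No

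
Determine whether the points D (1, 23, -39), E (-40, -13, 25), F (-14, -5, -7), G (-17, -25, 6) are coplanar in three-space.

With D as base: DE = (-41, -36, 64), DF = (-15, -28, 32), DG = (-18, -48, 45).
DF × DG = (276, 99, 216).
DE · (DF × DG) = -1056.
Since -1056 ≠ 0, the four points are not coplanar.

No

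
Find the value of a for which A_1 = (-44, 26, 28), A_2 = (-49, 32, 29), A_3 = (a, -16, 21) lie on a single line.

Direction A_1A_2 = (-5, 6, 1). From the y-coordinate of A_3, the parameter along the line is τ = (-16 − 26)/6 = -7.
Then a = (-44) + (-7)·(-5) = -9.

-9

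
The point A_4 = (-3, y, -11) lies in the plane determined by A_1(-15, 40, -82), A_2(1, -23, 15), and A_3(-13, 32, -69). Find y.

A normal to the plane is n = A_1A_2 × A_1A_3 = (-43, -14, -2).
A_4 lies in the plane iff n · A_1A_4 = 0.
This gives (-14)y + (-98) = 0, so y = -7.

-7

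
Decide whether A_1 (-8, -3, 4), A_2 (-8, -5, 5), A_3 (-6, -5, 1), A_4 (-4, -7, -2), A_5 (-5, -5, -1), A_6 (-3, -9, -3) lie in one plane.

The plane through A_1, A_2, A_3 has normal n = A_1A_2 × A_1A_3 = (8, 2, 4) and equation n·P = -54.
Checking the remaining points: n·A_4 = -54, n·A_5 = -54, n·A_6 = -54.
All equal -54, so all 6 points lie in one plane.

Yes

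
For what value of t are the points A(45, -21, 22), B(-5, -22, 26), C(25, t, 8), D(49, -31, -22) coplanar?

Coplanarity ⇔ det[AB; AC; AD] = 0.
Expanding, this is linear in t: (2184)t + (54600) = 0.
So t = -25.

-25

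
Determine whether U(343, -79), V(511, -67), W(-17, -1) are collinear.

No

UV = (168, 12), UW = (-360, 78).
If collinear, UW would be a scalar multiple of UV. But (168)·(78) ≠ (12)·(-360) (difference 17424), so they are not parallel; the points are not collinear.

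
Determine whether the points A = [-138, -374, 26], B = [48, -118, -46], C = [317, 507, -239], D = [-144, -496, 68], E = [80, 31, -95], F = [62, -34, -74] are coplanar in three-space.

The plane through A, B, C has normal n = AB × AC = (-4408, 16530, 47386) and equation n·P = -4341880.
Checking the remaining points: n·D = -4341880, n·E = -4341880, n·F = -4341880.
All equal -4341880, so all 6 points lie in one plane.

Yes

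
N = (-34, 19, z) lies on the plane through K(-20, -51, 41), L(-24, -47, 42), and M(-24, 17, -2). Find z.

Coplanarity requires KL · (KM × KN) = 0.
KL = (-4, 4, 1), KM = (-4, 68, -43); the triple product is linear in z with coefficient -256 and constant term 1536.
Setting it to zero: z = 6.

6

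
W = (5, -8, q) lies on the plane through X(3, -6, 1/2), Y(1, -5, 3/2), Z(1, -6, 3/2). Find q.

The plane through X, Y, Z has equation 1x + 2z = 4.
Substituting W: (2)q + (5) = 4, so q = -1/2.

-1/2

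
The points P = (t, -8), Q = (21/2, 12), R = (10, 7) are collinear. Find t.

The three points are collinear iff det[PQ; PR] = 0.
This determinant is linear in t: (5)t + (-85/2) = 0, so t = 17/2.

17/2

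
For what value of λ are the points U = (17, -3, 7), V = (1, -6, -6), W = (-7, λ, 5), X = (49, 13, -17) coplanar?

The points are coplanar iff UV · (UW × UX) = 0.
Expanding, this is linear in λ: (800)λ + (8800) = 0.
So λ = -11.

-11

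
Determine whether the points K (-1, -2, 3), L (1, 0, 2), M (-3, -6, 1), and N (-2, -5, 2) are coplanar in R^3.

The four points are coplanar iff the 3×3 determinant with rows KL, KM, KN is zero.
Rows: (2, 2, -1), (-2, -4, -2), (-1, -3, -1).
Expanding along the first row: (2)(-2) − (2)(0) + (-1)(2) = -6.
Nonzero ⇒ not coplanar.

No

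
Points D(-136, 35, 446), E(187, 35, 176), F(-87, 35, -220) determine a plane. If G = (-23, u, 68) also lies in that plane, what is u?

35

The plane through D, E, F has equation 201888y = 7066080.
Substituting G: (201888)u + (0) = 7066080, so u = 35.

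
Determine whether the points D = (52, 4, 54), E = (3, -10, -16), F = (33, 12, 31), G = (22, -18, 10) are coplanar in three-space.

A normal to the plane through D, E, F is n = DE × DF = (882, 203, -658).
The plane has equation n·P = 11144. For G: n·G = 9170.
9170 ≠ 11144, so G is off the plane.

No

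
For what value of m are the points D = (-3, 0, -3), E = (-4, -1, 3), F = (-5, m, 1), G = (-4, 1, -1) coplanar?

Normal to plane DEG: n = (-8, -4, -2); plane equation n·P = 30.
Requiring n·F = 30: (-4)m + (38) = 30.
So m = 2.

2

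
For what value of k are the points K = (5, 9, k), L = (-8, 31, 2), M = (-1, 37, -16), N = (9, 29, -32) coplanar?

Coplanarity ⇔ det[KL; KM; KN] = 0.
Expanding, this is linear in k: (116)k + (1392) = 0.
So k = -12.

-12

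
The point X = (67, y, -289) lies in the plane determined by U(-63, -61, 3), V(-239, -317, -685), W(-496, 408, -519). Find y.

A normal to the plane is n = UV × UW = (456304, 206032, -193392).
X lies in the plane iff n · UX = 0.
This gives (206032)y + (128357936) = 0, so y = -623.

-623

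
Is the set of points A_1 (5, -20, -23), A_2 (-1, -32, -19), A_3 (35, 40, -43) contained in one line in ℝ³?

Yes

A_1A_2 = (-6, -12, 4), A_1A_3 = (30, 60, -20).
A_1A_2 × A_1A_3 = (0, 0, 0).
The cross product vanishes, so the three points are collinear.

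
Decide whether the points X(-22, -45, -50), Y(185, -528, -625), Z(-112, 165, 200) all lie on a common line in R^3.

Yes

XY = (207, -483, -575), XZ = (-90, 210, 250).
XY × XZ = (0, 0, 0).
The cross product vanishes, so the three points are collinear.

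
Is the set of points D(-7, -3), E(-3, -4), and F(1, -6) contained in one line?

DE = (4, -1), DF = (8, -3).
det[DE; DF] = (4)(-3) − (-1)(8) = -4.
The determinant is nonzero, so they are not collinear.

No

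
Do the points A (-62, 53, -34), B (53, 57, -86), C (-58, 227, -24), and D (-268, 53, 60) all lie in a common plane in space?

No

The four points are coplanar iff the 3×3 determinant with rows AB, AC, AD is zero.
Rows: (115, 4, -52), (4, 174, 10), (-206, 0, 94).
Expanding along the first row: (115)(16356) − (4)(2436) + (-52)(35844) = 7308.
Nonzero ⇒ not coplanar.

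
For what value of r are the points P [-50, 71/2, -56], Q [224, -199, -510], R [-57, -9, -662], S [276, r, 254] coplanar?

Normal to plane PQR: n = (121904, 169222, -27669/2); plane equation n·X = 686913.
Requiring n·S = 686913: (169222)r + (30131541) = 686913.
So r = -174.

-174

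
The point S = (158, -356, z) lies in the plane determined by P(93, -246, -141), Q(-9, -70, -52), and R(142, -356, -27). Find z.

Coplanarity requires PQ · (PR × PS) = 0.
PQ = (-102, 176, 89), PR = (49, -110, 114); the triple product is linear in z with coefficient 2596 and constant term 547756.
Setting it to zero: z = -211.

-211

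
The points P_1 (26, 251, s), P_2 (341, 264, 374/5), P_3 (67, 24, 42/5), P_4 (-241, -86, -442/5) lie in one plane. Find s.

-38

Coplanarity ⇔ det[P_1P_2; P_1P_3; P_1P_4] = 0.
Expanding, this is linear in s: (43780)s + (1663640) = 0.
So s = -38.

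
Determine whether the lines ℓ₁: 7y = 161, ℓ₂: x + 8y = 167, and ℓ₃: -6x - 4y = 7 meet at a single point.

Intersecting ℓ₁ and ℓ₂: solving the 2×2 system gives (x, y) = (-17, 23).
Substitute into ℓ₃: (-6)(-17) + (-4)(23) = 10.
But ℓ₃ requires 7 ≠ 10, so the three lines have no common point.

No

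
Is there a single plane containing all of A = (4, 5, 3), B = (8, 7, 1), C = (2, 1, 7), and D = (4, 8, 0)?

A normal to the plane through A, B, C is n = AB × AC = (0, -12, -12).
The plane has equation n·P = -96. For D: n·D = -96.
Equal, so D lies in the plane and all four are coplanar.

Yes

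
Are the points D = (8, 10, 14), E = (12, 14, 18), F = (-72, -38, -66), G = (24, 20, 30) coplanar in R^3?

The four points are coplanar iff the 3×3 determinant with rows DE, DF, DG is zero.
Rows: (4, 4, 4), (-80, -48, -80), (16, 10, 16).
Expanding along the first row: (4)(32) − (4)(0) + (4)(-32) = 0.
Zero determinant ⇒ coplanar.

Yes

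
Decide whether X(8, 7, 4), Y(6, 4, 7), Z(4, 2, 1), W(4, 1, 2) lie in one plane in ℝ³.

No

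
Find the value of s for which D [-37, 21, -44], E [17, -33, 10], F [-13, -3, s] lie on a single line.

-20

Direction DE = (54, -54, 54). From the x-coordinate of F, the parameter along the line is τ = (-13 − (-37))/54 = 4/9.
Then s = (-44) + 4/9·(54) = -20.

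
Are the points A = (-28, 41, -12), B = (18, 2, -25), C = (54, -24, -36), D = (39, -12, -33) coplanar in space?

A normal to the plane through A, B, C is n = AB × AC = (91, 38, 208).
The plane has equation n·P = -3486. For D: n·D = -3771.
-3771 ≠ -3486, so D is off the plane.

No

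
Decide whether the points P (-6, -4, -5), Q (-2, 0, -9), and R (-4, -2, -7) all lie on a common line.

PQ = (4, 4, -4), PR = (2, 2, -2).
PQ × PR = (0, 0, 0).
The cross product vanishes, so the three points are collinear.

Yes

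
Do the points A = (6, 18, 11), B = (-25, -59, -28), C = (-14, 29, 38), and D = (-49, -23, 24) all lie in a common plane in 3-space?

With A as base: AB = (-31, -77, -39), AC = (-20, 11, 27), AD = (-55, -41, 13).
AC × AD = (1250, -1225, 1425).
AB · (AC × AD) = 0.
The scalar triple product vanishes, so the four points are coplanar.

Yes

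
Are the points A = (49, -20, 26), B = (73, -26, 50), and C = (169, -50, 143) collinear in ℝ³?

AB = (24, -6, 24), AC = (120, -30, 117).
AB × AC = (18, 72, 0).
The cross product is nonzero, so the points do not lie on one line.

No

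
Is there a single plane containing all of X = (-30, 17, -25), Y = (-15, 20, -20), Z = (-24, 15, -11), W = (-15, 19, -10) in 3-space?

The four points are coplanar iff the 3×3 determinant with rows XY, XZ, XW is zero.
Rows: (15, 3, 5), (6, -2, 14), (15, 2, 15).
Expanding along the first row: (15)(-58) − (3)(-120) + (5)(42) = -300.
Nonzero ⇒ not coplanar.

No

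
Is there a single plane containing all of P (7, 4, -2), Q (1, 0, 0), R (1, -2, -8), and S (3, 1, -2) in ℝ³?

Yes

A normal to the plane through P, Q, R is n = PQ × PR = (36, -48, 12).
The plane has equation n·X = 36. For S: n·S = 36.
Equal, so S lies in the plane and all four are coplanar.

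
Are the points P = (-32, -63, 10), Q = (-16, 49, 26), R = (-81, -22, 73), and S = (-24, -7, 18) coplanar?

Yes

A normal to the plane through P, Q, R is n = PQ × PR = (6400, -1792, 6144).
The plane has equation n·X = -30464. For S: n·S = -30464.
Equal, so S lies in the plane and all four are coplanar.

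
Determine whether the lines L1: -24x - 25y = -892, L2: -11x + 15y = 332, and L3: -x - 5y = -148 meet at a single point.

Lines aᵢx + bᵢy = cᵢ with pairwise distinct directions are concurrent exactly when det[aᵢ bᵢ cᵢ] = 0.
Here the determinant is 0.
It vanishes, so the lines are concurrent at (8, 28).

Yes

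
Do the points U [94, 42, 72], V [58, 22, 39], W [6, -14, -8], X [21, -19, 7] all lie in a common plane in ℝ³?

Yes

With U as base: UV = (-36, -20, -33), UW = (-88, -56, -80), UX = (-73, -61, -65).
UW × UX = (-1240, 120, 1280).
UV · (UW × UX) = 0.
The scalar triple product vanishes, so the four points are coplanar.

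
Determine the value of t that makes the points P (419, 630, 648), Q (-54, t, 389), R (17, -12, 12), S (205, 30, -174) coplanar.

Coplanarity ⇔ det[PQ; PR; PS] = 0.
Expanding, this is linear in t: (-194340)t + (26430240) = 0.
So t = 136.

136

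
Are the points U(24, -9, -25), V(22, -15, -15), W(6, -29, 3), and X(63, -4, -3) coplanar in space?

The four points are coplanar iff the 3×3 determinant with rows UV, UW, UX is zero.
Rows: (-2, -6, 10), (-18, -20, 28), (39, 5, 22).
Expanding along the first row: (-2)(-580) − (-6)(-1488) + (10)(690) = -868.
Nonzero ⇒ not coplanar.

No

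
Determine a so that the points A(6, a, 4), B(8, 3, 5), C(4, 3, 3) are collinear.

3

Direction BC = (-4, 0, -2). From the x-coordinate of A, the parameter along the line is τ = (6 − 8)/(-4) = 1/2.
Then a = 3 + 1/2·(0) = 3.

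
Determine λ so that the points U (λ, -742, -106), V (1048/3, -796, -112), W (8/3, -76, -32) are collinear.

Collinearity requires UV × UW = 0; each component is linear in λ.
The y-component gives (80)λ + (-77600/3) = 0, so λ = 970/3.
The remaining components then also vanish.

970/3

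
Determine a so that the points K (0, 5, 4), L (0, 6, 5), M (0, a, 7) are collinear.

8

Collinearity requires KL × KM = 0; each component is linear in a.
The x-component gives (-1)a + (8) = 0, so a = 8.
The remaining components then also vanish.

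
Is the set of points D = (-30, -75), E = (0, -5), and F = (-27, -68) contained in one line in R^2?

Yes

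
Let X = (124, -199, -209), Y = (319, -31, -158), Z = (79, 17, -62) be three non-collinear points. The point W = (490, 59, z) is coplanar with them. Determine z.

-149

The plane through X, Y, Z has equation 13680x − 30960y + 49680z = -2525760.
Substituting W: (49680)z + (4876560) = -2525760, so z = -149.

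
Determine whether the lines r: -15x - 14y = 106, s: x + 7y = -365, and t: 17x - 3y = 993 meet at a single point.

Yes

Intersecting r and s: solving the 2×2 system gives (x, y) = (48, -59).
Substitute into t: (17)(48) + (-3)(-59) = 993.
This equals 993, so (48, -59) lies on all three lines and they are concurrent.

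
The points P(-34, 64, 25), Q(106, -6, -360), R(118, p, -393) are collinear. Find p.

Direction PQ = (140, -70, -385). From the x-coordinate of R, the parameter along the line is τ = (118 − (-34))/140 = 38/35.
Then p = 64 + 38/35·(-70) = -12.

-12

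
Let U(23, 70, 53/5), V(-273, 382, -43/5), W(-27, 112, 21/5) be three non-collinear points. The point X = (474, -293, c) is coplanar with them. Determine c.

Coplanarity requires UV · (UW × UX) = 0.
UV = (-296, 312, -96/5), UW = (-50, 42, -32/5); the triple product is linear in c with coefficient 3168 and constant term -231264.
Setting it to zero: c = 73.

73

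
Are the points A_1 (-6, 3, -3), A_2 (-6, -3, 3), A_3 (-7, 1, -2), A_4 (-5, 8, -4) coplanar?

No

A normal to the plane through A_1, A_2, A_3 is n = A_1A_2 × A_1A_3 = (6, -6, -6).
The plane has equation n·P = -36. For A_4: n·A_4 = -54.
-54 ≠ -36, so A_4 is off the plane.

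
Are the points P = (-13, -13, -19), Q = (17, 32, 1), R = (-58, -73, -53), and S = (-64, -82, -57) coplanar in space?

The four points are coplanar iff the 3×3 determinant with rows PQ, PR, PS is zero.
Rows: (30, 45, 20), (-45, -60, -34), (-51, -69, -38).
Expanding along the first row: (30)(-66) − (45)(-24) + (20)(45) = 0.
Zero determinant ⇒ coplanar.

Yes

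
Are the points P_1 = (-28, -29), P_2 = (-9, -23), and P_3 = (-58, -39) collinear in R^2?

P_1P_2 = (19, 6), P_1P_3 = (-30, -10).
If collinear, P_1P_3 would be a scalar multiple of P_1P_2. But (19)·(-10) ≠ (6)·(-30) (difference -10), so they are not parallel; the points are not collinear.

No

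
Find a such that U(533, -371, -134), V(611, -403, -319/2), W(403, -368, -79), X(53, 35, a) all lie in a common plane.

-29

Normal to plane UVW: n = (-3367/2, -975, -3926); plane equation n·P = -18993/2.
Requiring n·X = -18993/2: (-3926)a + (-246701/2) = -18993/2.
So a = -29.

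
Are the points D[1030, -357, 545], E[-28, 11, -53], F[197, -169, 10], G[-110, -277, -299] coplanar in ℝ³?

Yes

The four points are coplanar iff the 3×3 determinant with rows DE, DF, DG is zero.
Rows: (-1058, 368, -598), (-833, 188, -535), (-1140, 80, -844).
Expanding along the first row: (-1058)(-115872) − (368)(93152) + (-598)(147680) = 0.
Zero determinant ⇒ coplanar.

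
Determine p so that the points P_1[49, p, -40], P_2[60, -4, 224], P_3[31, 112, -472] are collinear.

40

Collinearity requires P_1P_2 × P_1P_3 = 0; each component is linear in p.
The x-component gives (696)p + (-27840) = 0, so p = 40.
The remaining components then also vanish.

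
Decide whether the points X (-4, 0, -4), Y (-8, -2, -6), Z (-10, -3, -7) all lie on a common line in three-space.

Yes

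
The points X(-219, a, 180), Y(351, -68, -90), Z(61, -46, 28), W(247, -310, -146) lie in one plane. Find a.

72

The points are coplanar iff XY · (XZ × XW) = 0.
Expanding, this is linear in a: (28512)a + (-2052864) = 0.
So a = 72.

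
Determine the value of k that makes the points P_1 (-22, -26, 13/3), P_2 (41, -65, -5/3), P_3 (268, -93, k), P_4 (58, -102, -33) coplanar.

Normal to plane P_1P_2P_4: n = (1000, 1872, -1668); plane equation n·P = -77900.
Requiring n·P_3 = -77900: (-1668)k + (93904) = -77900.
So k = 103.

103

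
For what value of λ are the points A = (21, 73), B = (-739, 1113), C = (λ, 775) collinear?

-492

The three points are collinear iff det[AB; AC] = 0.
This determinant is linear in λ: (-1040)λ + (-511680) = 0, so λ = -492.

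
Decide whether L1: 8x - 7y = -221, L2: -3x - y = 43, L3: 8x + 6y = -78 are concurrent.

Yes

The three lines meet at one point iff the augmented coefficient matrix [aᵢ bᵢ cᵢ] has rank < 3, i.e. its determinant vanishes.
Here the determinant is 0.
It vanishes, so the lines are concurrent at (-18, 11).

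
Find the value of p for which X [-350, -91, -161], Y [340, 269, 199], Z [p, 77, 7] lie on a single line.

Direction XY = (690, 360, 360). From the y-coordinate of Z, the parameter along the line is τ = (77 − (-91))/360 = 7/15.
Then p = (-350) + 7/15·(690) = -28.

-28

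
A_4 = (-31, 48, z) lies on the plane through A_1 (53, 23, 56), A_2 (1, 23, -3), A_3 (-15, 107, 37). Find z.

A normal to the plane is n = A_1A_2 × A_1A_3 = (4956, 3024, -4368).
A_4 lies in the plane iff n · A_1A_4 = 0.
This gives (-4368)z + (-96096) = 0, so z = -22.

-22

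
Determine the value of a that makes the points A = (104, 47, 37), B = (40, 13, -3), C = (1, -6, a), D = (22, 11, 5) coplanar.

-23

The points are coplanar iff AB · (AC × AD) = 0.
Expanding, this is linear in a: (484)a + (11132) = 0.
So a = -23.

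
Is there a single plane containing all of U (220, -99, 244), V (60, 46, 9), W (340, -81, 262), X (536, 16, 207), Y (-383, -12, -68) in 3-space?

Yes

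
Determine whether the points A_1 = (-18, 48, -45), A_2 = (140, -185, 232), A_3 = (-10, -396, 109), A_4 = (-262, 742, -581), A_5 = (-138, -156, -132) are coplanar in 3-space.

Yes

The plane through A_1, A_2, A_3 has normal n = A_1A_2 × A_1A_3 = (87106, -22116, -68288) and equation n·P = 443484.
Checking the remaining points: n·A_4 = 443484, n·A_5 = 443484.
All equal 443484, so all 5 points lie in one plane.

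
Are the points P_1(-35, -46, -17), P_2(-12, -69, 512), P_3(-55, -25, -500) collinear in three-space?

P_1P_2 = (23, -23, 529), P_1P_3 = (-20, 21, -483).
P_1P_2 × P_1P_3 = (0, 529, 23).
The cross product is nonzero, so the points do not lie on one line.

No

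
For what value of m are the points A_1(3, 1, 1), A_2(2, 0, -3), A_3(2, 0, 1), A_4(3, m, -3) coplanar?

Normal to plane A_1A_2A_3: n = (-4, 4, 0); plane equation n·P = -8.
Requiring n·A_4 = -8: (4)m + (-12) = -8.
So m = 1.

1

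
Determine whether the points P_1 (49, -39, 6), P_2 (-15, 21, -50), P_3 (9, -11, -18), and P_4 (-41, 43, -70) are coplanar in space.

Yes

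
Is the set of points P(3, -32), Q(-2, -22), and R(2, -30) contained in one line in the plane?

Yes

PQ = (-5, 10), PR = (-1, 2).
det[PQ; PR] = (-5)(2) − (10)(-1) = 0.
The determinant is zero, so the points are collinear.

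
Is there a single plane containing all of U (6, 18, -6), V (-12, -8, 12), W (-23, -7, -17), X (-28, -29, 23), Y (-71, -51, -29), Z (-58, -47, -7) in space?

Yes

The plane through U, V, W has normal n = UV × UW = (736, -720, -304) and equation n·P = -6720.
Checking the remaining points: n·X = -6720, n·Y = -6720, n·Z = -6720.
All equal -6720, so all 6 points lie in one plane.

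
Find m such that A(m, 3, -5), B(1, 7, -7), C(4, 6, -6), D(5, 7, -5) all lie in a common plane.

9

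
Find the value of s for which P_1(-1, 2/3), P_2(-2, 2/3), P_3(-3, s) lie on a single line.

2/3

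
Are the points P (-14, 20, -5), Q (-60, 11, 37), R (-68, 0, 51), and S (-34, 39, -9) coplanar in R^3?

No

A normal to the plane through P, Q, R is n = PQ × PR = (336, 308, 434).
The plane has equation n·X = -714. For S: n·S = -3318.
-3318 ≠ -714, so S is off the plane.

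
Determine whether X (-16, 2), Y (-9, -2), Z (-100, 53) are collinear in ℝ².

XY = (7, -4), XZ = (-84, 51).
If collinear, XZ would be a scalar multiple of XY. But (7)·(51) ≠ (-4)·(-84) (difference 21), so they are not parallel; the points are not collinear.

No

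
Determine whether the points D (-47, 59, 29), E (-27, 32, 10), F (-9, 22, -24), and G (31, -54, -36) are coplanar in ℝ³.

Yes

With D as base: DE = (20, -27, -19), DF = (38, -37, -53), DG = (78, -113, -65).
DF × DG = (-3584, -1664, -1408).
DE · (DF × DG) = 0.
The scalar triple product vanishes, so the four points are coplanar.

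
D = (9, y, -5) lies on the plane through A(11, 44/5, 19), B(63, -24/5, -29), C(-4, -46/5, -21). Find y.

-6/5

The plane through A, B, C has equation −320x + 2800y − 1140z = -540.
Substituting D: (2800)y + (2820) = -540, so y = -6/5.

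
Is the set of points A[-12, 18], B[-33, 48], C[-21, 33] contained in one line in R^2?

No

AB = (-21, 30), AC = (-9, 15).
Twice the signed area of △ABC is (-21)(15) − (30)(-9) = -45.
The area is nonzero, so the three points are not collinear.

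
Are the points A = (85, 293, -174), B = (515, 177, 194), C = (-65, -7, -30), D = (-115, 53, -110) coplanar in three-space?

Yes

A normal to the plane through A, B, C is n = AB × AC = (93696, -117120, -146400).
The plane has equation n·P = -878400. For D: n·D = -878400.
Equal, so D lies in the plane and all four are coplanar.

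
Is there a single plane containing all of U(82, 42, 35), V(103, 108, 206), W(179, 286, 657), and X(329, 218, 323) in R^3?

No

With U as base: UV = (21, 66, 171), UW = (97, 244, 622), UX = (247, 176, 288).
UW × UX = (-39200, 125698, -43196).
UV · (UW × UX) = 86352.
Since 86352 ≠ 0, the four points are not coplanar.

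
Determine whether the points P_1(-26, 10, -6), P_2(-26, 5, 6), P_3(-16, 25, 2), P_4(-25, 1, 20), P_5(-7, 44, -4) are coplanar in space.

Yes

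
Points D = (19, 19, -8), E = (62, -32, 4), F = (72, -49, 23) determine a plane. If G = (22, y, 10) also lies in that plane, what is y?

A normal to the plane is n = DE × DF = (-765, -697, -221).
G lies in the plane iff n · DG = 0.
This gives (-697)y + (6970) = 0, so y = 10.

10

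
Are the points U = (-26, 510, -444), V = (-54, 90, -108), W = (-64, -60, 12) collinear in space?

Yes

UV = (-28, -420, 336), UW = (-38, -570, 456).
UV × UW = (0, 0, 0).
The cross product vanishes, so the three points are collinear.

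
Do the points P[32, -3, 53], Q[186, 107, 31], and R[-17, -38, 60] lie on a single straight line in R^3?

Yes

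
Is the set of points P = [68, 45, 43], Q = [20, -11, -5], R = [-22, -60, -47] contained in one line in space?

Yes

PQ = (-48, -56, -48), PR = (-90, -105, -90).
PQ × PR = (0, 0, 0).
The cross product vanishes, so the three points are collinear.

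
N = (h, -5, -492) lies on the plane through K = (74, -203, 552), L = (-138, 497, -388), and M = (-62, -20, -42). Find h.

-166

The plane through K, L, M has equation −243780x + 1912y + 56404z = 12707152.
Substituting N: (-243780)h + (-27760328) = 12707152, so h = -166.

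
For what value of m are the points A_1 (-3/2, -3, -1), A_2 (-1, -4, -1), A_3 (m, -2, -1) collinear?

Collinearity requires A_1A_2 × A_1A_3 = 0; each component is linear in m.
The z-component gives (1)m + (2) = 0, so m = -2.
The remaining components then also vanish.

-2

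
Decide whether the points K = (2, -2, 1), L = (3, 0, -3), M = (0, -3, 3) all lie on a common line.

No

KL = (1, 2, -4), KM = (-2, -1, 2).
Comparing components 3 and 1: (-4)(-2) − (1)(2) = 6 ≠ 0, so KL and KM are not parallel and the points are not collinear.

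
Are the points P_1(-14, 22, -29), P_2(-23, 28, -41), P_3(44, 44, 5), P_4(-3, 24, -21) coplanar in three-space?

Yes

The four points are coplanar iff the 3×3 determinant with rows P_1P_2, P_1P_3, P_1P_4 is zero.
Rows: (-9, 6, -12), (58, 22, 34), (11, 2, 8).
Expanding along the first row: (-9)(108) − (6)(90) + (-12)(-126) = 0.
Zero determinant ⇒ coplanar.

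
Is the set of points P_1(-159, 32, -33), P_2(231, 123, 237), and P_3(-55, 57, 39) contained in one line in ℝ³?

No

P_1P_2 = (390, 91, 270), P_1P_3 = (104, 25, 72).
Comparing components 2 and 3: (91)(72) − (270)(25) = -198 ≠ 0, so P_1P_2 and P_1P_3 are not parallel and the points are not collinear.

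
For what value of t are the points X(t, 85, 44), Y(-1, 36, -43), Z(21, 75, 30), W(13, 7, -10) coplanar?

25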